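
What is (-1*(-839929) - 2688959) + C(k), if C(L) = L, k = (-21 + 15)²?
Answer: -1848994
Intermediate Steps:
k = 36 (k = (-6)² = 36)
(-1*(-839929) - 2688959) + C(k) = (-1*(-839929) - 2688959) + 36 = (839929 - 2688959) + 36 = -1849030 + 36 = -1848994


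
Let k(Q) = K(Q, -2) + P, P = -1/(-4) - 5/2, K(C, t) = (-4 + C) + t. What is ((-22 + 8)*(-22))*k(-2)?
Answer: -3157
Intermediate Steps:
K(C, t) = -4 + C + t
P = -9/4 (P = -1*(-1/4) - 5*1/2 = 1/4 - 5/2 = -9/4 ≈ -2.2500)
k(Q) = -33/4 + Q (k(Q) = (-4 + Q - 2) - 9/4 = (-6 + Q) - 9/4 = -33/4 + Q)
((-22 + 8)*(-22))*k(-2) = ((-22 + 8)*(-22))*(-33/4 - 2) = -14*(-22)*(-41/4) = 308*(-41/4) = -3157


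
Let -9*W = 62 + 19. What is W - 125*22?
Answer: -2759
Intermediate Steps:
W = -9 (W = -(62 + 19)/9 = -⅑*81 = -9)
W - 125*22 = -9 - 125*22 = -9 - 2750 = -2759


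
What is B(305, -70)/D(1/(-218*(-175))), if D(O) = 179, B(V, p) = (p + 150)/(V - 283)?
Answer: 40/1969 ≈ 0.020315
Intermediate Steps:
B(V, p) = (150 + p)/(-283 + V)
B(305, -70)/D(1/(-218*(-175))) = ((150 - 70)/(-283 + 305))/179 = (80/22)*(1/179) = ((1/22)*80)*(1/179) = (40/11)*(1/179) = 40/1969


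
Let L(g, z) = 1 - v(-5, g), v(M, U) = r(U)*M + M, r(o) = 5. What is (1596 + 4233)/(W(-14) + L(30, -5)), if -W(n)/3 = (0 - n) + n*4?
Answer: 5829/157 ≈ 37.127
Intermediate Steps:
v(M, U) = 6*M (v(M, U) = 5*M + M = 6*M)
W(n) = -9*n (W(n) = -3*((0 - n) + n*4) = -3*(-n + 4*n) = -9*n)
L(g, z) = 31 (L(g, z) = 1 - 6*(-5) = 1 - 1*(-30) = 1 + 30 = 31)
(1596 + 4233)/(W(-14) + L(30, -5)) = (1596 + 4233)/(-9*(-14) + 31) = 5829/(126 + 31) = 5829/157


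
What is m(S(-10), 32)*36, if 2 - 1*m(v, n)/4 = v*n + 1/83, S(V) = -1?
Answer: 406224/83 ≈ 4894.3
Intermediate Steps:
m(v, n) = 660/83 - 4*n*v (m(v, n) = 8 - 4*(v*n + 1/83) = 8 - 4*(n*v + 1*(1/83)) = 8 - 4*(n*v + 1/83) = 8 - 4*(1/83 + n*v) = 8 + (-4/83 - 4*n*v) = 660/83 - 4*n*v)
m(S(-10), 32)*36 = (660/83 - 4*32*(-1))*36 = (660/83 + 128)*36 = (11284/83)*36 = 406224/83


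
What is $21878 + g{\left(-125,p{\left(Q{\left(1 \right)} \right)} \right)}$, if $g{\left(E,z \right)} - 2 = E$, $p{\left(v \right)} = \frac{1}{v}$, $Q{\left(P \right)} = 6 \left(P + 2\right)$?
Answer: $21755$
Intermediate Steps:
$Q{\left(P \right)} = 12 + 6 P$ ($Q{\left(P \right)} = 6 \left(2 + P\right) = 12 + 6 P$)
$g{\left(E,z \right)} = 2 + E$
$21878 + g{\left(-125,p{\left(Q{\left(1 \right)} \right)} \right)} = 21878 + \left(2 - 125\right) = 21878 - 123 = 21755$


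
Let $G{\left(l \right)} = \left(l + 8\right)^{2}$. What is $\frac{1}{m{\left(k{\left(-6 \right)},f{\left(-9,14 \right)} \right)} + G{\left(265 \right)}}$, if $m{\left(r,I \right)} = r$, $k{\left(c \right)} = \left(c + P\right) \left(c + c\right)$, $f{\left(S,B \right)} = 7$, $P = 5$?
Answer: $\frac{1}{74541} \approx 1.3415 \cdot 10^{-5}$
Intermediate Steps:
$k{\left(c \right)} = 2 c \left(5 + c\right)$ ($k{\left(c \right)} = \left(c + 5\right) \left(c + c\right) = \left(5 + c\right) 2 c = 2 c \left(5 + c\right)$)
$G{\left(l \right)} = \left(8 + l\right)^{2}$
$\frac{1}{m{\left(k{\left(-6 \right)},f{\left(-9,14 \right)} \right)} + G{\left(265 \right)}} = \frac{1}{2 \left(-6\right) \left(5 - 6\right) + \left(8 + 265\right)^{2}} = \frac{1}{2 \left(-6\right) \left(-1\right) + 273^{2}} = \frac{1}{12 + 74529} = \frac{1}{74541}$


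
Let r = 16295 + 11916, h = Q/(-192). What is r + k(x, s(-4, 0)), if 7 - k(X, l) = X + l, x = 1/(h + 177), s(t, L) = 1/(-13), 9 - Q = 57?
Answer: 260085963/9217 ≈ 28218.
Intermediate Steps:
Q = -48 (Q = 9 - 1*57 = 9 - 57 = -48)
s(t, L) = -1/13
h = ¼ (h = -48/(-192) = -48*(-1/192) = ¼ ≈ 0.25000)
x = 4/709 (x = 1/(¼ + 177) = 1/(709/4) = 4/709 ≈ 0.0056418)
r = 28211
k(X, l) = 7 - X - l (k(X, l) = 7 - (X + l) = 7 + (-X - l) = 7 - X - l)
r + k(x, s(-4, 0)) = 28211 + (7 - 1*4/709 - 1*(-1/13)) = 28211 + (7 - 4/709 + 1/13) = 28211 + 65176/9217 = 260085963/9217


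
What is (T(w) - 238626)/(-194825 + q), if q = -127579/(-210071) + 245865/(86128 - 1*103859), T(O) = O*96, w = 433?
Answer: 244665170031086/241909162713497 ≈ 1.0114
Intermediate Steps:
T(O) = 96*O
q = -49387003166/3724768901 (q = -127579*(-1/210071) + 245865/(86128 - 103859) = 127579/210071 + 245865/(-17731) = 127579/210071 + 245865*(-1/17731) = 127579/210071 - 245865/17731 = -49387003166/3724768901 ≈ -13.259)
(T(w) - 238626)/(-194825 + q) = (96*433 - 238626)/(-194825 - 49387003166/3724768901) = (41568 - 238626)/(-725727488140491/3724768901) = -197058*(-3724768901/725727488140491) = 244665170031086/241909162713497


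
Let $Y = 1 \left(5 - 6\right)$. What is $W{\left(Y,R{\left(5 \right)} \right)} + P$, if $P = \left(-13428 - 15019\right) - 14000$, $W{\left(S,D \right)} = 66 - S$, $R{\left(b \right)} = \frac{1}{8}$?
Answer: $-42380$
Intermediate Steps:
$R{\left(b \right)} = \frac{1}{8}$
$Y = -1$ ($Y = 1 \left(-1\right) = -1$)
$P = -42447$ ($P = -28447 - 14000 = -42447$)
$W{\left(Y,R{\left(5 \right)} \right)} + P = \left(66 - -1\right) - 42447 = \left(66 + 1\right) - 42447 = 67 - 42447 = -42380$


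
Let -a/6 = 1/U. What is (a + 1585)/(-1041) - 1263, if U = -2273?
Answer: -2992104470/2366193 ≈ -1264.5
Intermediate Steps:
a = 6/2273 (a = -6/(-2273) = -6*(-1/2273) = 6/2273 ≈ 0.0026397)
(a + 1585)/(-1041) - 1263 = (6/2273 + 1585)/(-1041) - 1263 = (3602711/2273)*(-1/1041) - 1263 = -3602711/2366193 - 1263 = -2992104470/2366193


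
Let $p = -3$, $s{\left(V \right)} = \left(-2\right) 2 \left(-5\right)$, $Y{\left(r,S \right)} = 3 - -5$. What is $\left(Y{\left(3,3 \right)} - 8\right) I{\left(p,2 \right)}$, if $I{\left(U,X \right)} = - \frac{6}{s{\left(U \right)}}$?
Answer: $0$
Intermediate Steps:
$Y{\left(r,S \right)} = 8$ ($Y{\left(r,S \right)} = 3 + 5 = 8$)
$s{\left(V \right)} = 20$ ($s{\left(V \right)} = \left(-4\right) \left(-5\right) = 20$)
$I{\left(U,X \right)} = - \frac{3}{10}$ ($I{\left(U,X \right)} = - \frac{6}{20} = \left(-6\right) \frac{1}{20} = - \frac{3}{10}$)
$\left(Y{\left(3,3 \right)} - 8\right) I{\left(p,2 \right)} = \left(8 - 8\right) \left(- \frac{3}{10}\right) = 0 \left(- \frac{3}{10}\right) = 0$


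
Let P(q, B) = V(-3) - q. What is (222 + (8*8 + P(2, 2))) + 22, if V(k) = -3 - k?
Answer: 306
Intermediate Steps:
P(q, B) = -q (P(q, B) = (-3 - 1*(-3)) - q = (-3 + 3) - q = 0 - q = -q)
(222 + (8*8 + P(2, 2))) + 22 = (222 + (8*8 - 1*2)) + 22 = (222 + (64 - 2)) + 22 = (222 + 62) + 22 = 284 + 22 = 306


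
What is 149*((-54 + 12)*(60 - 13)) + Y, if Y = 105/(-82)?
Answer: -24118437/82 ≈ -2.9413e+5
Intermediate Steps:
Y = -105/82 (Y = 105*(-1/82) = -105/82 ≈ -1.2805)
149*((-54 + 12)*(60 - 13)) + Y = 149*((-54 + 12)*(60 - 13)) - 105/82 = 149*(-42*47) - 105/82 = 149*(-1974) - 105/82 = -294126 - 105/82 = -24118437/82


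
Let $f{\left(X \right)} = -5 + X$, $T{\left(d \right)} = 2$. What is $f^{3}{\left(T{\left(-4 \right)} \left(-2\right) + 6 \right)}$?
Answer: $-27$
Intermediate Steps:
$f^{3}{\left(T{\left(-4 \right)} \left(-2\right) + 6 \right)} = \left(-5 + \left(2 \left(-2\right) + 6\right)\right)^{3} = \left(-5 + \left(-4 + 6\right)\right)^{3} = \left(-5 + 2\right)^{3} = \left(-3\right)^{3} = -27$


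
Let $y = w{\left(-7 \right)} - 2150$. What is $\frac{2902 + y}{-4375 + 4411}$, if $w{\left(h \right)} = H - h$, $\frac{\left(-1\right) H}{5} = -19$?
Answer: $\frac{427}{18} \approx 23.722$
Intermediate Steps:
$H = 95$ ($H = \left(-5\right) \left(-19\right) = 95$)
$w{\left(h \right)} = 95 - h$
$y = -2048$ ($y = \left(95 - -7\right) - 2150 = \left(95 + 7\right) - 2150 = 102 - 2150 = -2048$)
$\frac{2902 + y}{-4375 + 4411} = \frac{2902 - 2048}{-4375 + 4411} = \frac{854}{36} = 854 \cdot \frac{1}{36} = \frac{427}{18}$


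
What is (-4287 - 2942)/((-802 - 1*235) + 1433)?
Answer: -7229/396 ≈ -18.255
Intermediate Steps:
(-4287 - 2942)/((-802 - 1*235) + 1433) = -7229/((-802 - 235) + 1433) = -7229/(-1037 + 1433) = -7229/396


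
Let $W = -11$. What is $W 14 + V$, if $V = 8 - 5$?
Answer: $-151$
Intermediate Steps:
$V = 3$
$W 14 + V = \left(-11\right) 14 + 3 = -154 + 3 = -151$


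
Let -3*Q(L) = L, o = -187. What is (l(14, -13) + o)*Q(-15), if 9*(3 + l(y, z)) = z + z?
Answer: -8680/9 ≈ -964.44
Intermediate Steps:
l(y, z) = -3 + 2*z/9 (l(y, z) = -3 + (z + z)/9 = -3 + (2*z)/9 = -3 + 2*z/9)
Q(L) = -L/3
(l(14, -13) + o)*Q(-15) = ((-3 + (2/9)*(-13)) - 187)*(-1/3*(-15)) = ((-3 - 26/9) - 187)*5 = (-53/9 - 187)*5 = -1736/9*5 = -8680/9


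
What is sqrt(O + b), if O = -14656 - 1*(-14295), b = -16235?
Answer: 6*I*sqrt(461) ≈ 128.83*I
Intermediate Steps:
O = -361 (O = -14656 + 14295 = -361)
sqrt(O + b) = sqrt(-361 - 16235) = sqrt(-16596) = 6*I*sqrt(461)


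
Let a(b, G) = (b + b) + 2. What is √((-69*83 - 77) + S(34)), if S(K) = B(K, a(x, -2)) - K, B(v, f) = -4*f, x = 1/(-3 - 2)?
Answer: I*√146110/5 ≈ 76.449*I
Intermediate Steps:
x = -⅕ (x = 1/(-5) = -⅕ ≈ -0.20000)
a(b, G) = 2 + 2*b (a(b, G) = 2*b + 2 = 2 + 2*b)
S(K) = -32/5 - K (S(K) = -4*(2 + 2*(-⅕)) - K = -4*(2 - ⅖) - K = -4*8/5 - K = -32/5 - K)
√((-69*83 - 77) + S(34)) = √((-69*83 - 77) + (-32/5 - 1*34)) = √((-5727 - 77) + (-32/5 - 34)) = √(-5804 - 202/5) = √(-29222/5) = I*√146110/5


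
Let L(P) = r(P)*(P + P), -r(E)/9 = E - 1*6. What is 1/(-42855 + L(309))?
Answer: -1/1728141 ≈ -5.7866e-7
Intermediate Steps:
r(E) = 54 - 9*E (r(E) = -9*(E - 1*6) = -9*(E - 6) = -9*(-6 + E) = 54 - 9*E)
L(P) = 2*P*(54 - 9*P) (L(P) = (54 - 9*P)*(P + P) = (54 - 9*P)*(2*P) = 2*P*(54 - 9*P))
1/(-42855 + L(309)) = 1/(-42855 + 18*309*(6 - 1*309)) = 1/(-42855 + 18*309*(6 - 309)) = 1/(-42855 + 18*309*(-303)) = 1/(-42855 - 1685286) = 1/(-1728141) = -1/1728141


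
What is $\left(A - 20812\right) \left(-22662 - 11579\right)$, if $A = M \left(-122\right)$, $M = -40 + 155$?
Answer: $1193024922$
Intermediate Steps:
$M = 115$
$A = -14030$ ($A = 115 \left(-122\right) = -14030$)
$\left(A - 20812\right) \left(-22662 - 11579\right) = \left(-14030 - 20812\right) \left(-22662 - 11579\right) = \left(-34842\right) \left(-34241\right) = 1193024922$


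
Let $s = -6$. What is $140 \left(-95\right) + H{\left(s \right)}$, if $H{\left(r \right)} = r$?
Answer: $-13306$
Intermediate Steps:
$140 \left(-95\right) + H{\left(s \right)} = 140 \left(-95\right) - 6 = -13300 - 6 = -13306$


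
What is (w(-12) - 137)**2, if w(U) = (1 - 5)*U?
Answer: 7921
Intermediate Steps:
w(U) = -4*U
(w(-12) - 137)**2 = (-4*(-12) - 137)**2 = (48 - 137)**2 = (-89)**2 = 7921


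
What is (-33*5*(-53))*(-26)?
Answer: -227370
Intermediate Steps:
(-33*5*(-53))*(-26) = -165*(-53)*(-26) = 8745*(-26) = -227370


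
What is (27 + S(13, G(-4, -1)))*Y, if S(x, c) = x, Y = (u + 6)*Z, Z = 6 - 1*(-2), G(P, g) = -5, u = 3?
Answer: 2880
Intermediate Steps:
Z = 8 (Z = 6 + 2 = 8)
Y = 72 (Y = (3 + 6)*8 = 9*8 = 72)
(27 + S(13, G(-4, -1)))*Y = (27 + 13)*72 = 40*72 = 2880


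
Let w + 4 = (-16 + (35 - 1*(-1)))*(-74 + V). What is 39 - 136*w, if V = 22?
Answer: 142023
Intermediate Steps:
w = -1044 (w = -4 + (-16 + (35 - 1*(-1)))*(-74 + 22) = -4 + (-16 + (35 + 1))*(-52) = -4 + (-16 + 36)*(-52) = -4 + 20*(-52) = -4 - 1040 = -1044)
39 - 136*w = 39 - 136*(-1044) = 39 + 141984 = 142023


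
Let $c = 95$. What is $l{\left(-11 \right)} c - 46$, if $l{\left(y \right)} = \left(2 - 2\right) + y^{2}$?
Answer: $11449$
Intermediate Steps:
$l{\left(y \right)} = y^{2}$ ($l{\left(y \right)} = 0 + y^{2} = y^{2}$)
$l{\left(-11 \right)} c - 46 = \left(-11\right)^{2} \cdot 95 - 46 = 121 \cdot 95 - 46 = 11495 - 46 = 11449$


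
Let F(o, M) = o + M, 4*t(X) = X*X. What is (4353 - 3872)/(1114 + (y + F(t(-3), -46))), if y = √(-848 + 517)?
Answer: 8236644/18332257 - 7696*I*√331/18332257 ≈ 0.4493 - 0.0076377*I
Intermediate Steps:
t(X) = X²/4 (t(X) = (X*X)/4 = X²/4)
F(o, M) = M + o
y = I*√331 (y = √(-331) = I*√331 ≈ 18.193*I)
(4353 - 3872)/(1114 + (y + F(t(-3), -46))) = (4353 - 3872)/(1114 + (I*√331 + (-46 + (¼)*(-3)²))) = 481/(1114 + (I*√331 + (-46 + (¼)*9))) = 481/(1114 + (I*√331 + (-46 + 9/4))) = 481/(1114 + (I*√331 - 175/4)) = 481/(1114 + (-175/4 + I*√331)) = 481/(4281/4 + I*√331)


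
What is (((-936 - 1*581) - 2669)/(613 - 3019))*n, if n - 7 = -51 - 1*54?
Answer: -205114/1203 ≈ -170.50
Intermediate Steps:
n = -98 (n = 7 + (-51 - 1*54) = 7 + (-51 - 54) = 7 - 105 = -98)
(((-936 - 1*581) - 2669)/(613 - 3019))*n = (((-936 - 1*581) - 2669)/(613 - 3019))*(-98) = (((-936 - 581) - 2669)/(-2406))*(-98) = ((-1517 - 2669)*(-1/2406))*(-98) = -4186*(-1/2406)*(-98) = (2093/1203)*(-98) = -205114/1203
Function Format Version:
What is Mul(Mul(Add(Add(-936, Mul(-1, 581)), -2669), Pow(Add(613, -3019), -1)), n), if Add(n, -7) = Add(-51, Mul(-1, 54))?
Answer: Rational(-205114, 1203) ≈ -170.50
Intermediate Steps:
n = -98 (n = Add(7, Add(-51, Mul(-1, 54))) = Add(7, Add(-51, -54)) = Add(7, -105) = -98)
Mul(Mul(Add(Add(-936, Mul(-1, 581)), -2669), Pow(Add(613, -3019), -1)), n) = Mul(Mul(Add(Add(-936, Mul(-1, 581)), -2669), Pow(Add(613, -3019), -1)), -98) = Mul(Mul(Add(Add(-936, -581), -2669), Pow(-2406, -1)), -98) = Mul(Mul(Add(-1517, -2669), Rational(-1, 2406)), -98) = Mul(Mul(-4186, Rational(-1, 2406)), -98) = Mul(Rational(2093, 1203), -98) = Rational(-205114, 1203)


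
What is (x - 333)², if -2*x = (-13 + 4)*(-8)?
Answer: 136161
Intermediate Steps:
x = -36 (x = -(-13 + 4)*(-8)/2 = -(-9)*(-8)/2 = -½*72 = -36)
(x - 333)² = (-36 - 333)² = (-369)² = 136161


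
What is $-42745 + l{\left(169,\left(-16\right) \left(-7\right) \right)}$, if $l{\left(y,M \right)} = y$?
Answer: $-42576$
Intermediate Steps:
$-42745 + l{\left(169,\left(-16\right) \left(-7\right) \right)} = -42745 + 169 = -42576$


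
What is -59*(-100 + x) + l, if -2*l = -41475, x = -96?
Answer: 64603/2 ≈ 32302.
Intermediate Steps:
l = 41475/2 (l = -½*(-41475) = 41475/2 ≈ 20738.)
-59*(-100 + x) + l = -59*(-100 - 96) + 41475/2 = -59*(-196) + 41475/2 = 11564 + 41475/2 = 64603/2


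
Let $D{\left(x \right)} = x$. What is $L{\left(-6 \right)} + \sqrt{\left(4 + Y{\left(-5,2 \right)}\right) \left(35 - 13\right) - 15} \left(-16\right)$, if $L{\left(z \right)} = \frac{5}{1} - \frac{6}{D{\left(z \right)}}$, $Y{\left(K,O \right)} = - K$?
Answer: $6 - 16 \sqrt{183} \approx -210.44$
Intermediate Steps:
$L{\left(z \right)} = 5 - \frac{6}{z}$ ($L{\left(z \right)} = \frac{5}{1} - \frac{6}{z} = 5 \cdot 1 - \frac{6}{z} = 5 - \frac{6}{z}$)
$L{\left(-6 \right)} + \sqrt{\left(4 + Y{\left(-5,2 \right)}\right) \left(35 - 13\right) - 15} \left(-16\right) = \left(5 - \frac{6}{-6}\right) + \sqrt{\left(4 - -5\right) \left(35 - 13\right) - 15} \left(-16\right) = \left(5 - -1\right) + \sqrt{\left(4 + 5\right) 22 - 15} \left(-16\right) = \left(5 + 1\right) + \sqrt{9 \cdot 22 - 15} \left(-16\right) = 6 + \sqrt{198 - 15} \left(-16\right) = 6 + \sqrt{183} \left(-16\right) = 6 - 16 \sqrt{183}$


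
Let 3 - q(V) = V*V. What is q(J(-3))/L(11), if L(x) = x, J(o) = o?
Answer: -6/11 ≈ -0.54545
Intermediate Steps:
q(V) = 3 - V**2 (q(V) = 3 - V*V = 3 - V**2)
q(J(-3))/L(11) = (3 - 1*(-3)**2)/11 = (3 - 1*9)*(1/11) = (3 - 9)*(1/11) = -6*1/11 = -6/11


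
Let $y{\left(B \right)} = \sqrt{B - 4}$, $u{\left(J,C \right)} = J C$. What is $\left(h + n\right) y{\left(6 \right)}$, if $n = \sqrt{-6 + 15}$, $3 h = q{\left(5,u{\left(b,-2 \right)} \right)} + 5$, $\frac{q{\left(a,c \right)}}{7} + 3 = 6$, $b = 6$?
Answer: $\frac{35 \sqrt{2}}{3} \approx 16.499$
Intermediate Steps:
$u{\left(J,C \right)} = C J$
$q{\left(a,c \right)} = 21$ ($q{\left(a,c \right)} = -21 + 7 \cdot 6 = -21 + 42 = 21$)
$h = \frac{26}{3}$ ($h = \frac{21 + 5}{3} = \frac{1}{3} \cdot 26 = \frac{26}{3} \approx 8.6667$)
$n = 3$ ($n = \sqrt{9} = 3$)
$y{\left(B \right)} = \sqrt{-4 + B}$
$\left(h + n\right) y{\left(6 \right)} = \left(\frac{26}{3} + 3\right) \sqrt{-4 + 6} = \frac{35 \sqrt{2}}{3}$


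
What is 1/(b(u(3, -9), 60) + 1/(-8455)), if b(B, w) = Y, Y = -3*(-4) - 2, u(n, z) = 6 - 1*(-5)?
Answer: 8455/84549 ≈ 0.10000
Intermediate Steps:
u(n, z) = 11 (u(n, z) = 6 + 5 = 11)
Y = 10 (Y = 12 - 2 = 10)
b(B, w) = 10
1/(b(u(3, -9), 60) + 1/(-8455)) = 1/(10 + 1/(-8455)) = 1/(10 - 1/8455) = 1/(84549/8455) = 8455/84549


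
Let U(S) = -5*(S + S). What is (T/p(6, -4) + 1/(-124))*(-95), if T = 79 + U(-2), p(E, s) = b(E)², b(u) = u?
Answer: -8075/31 ≈ -260.48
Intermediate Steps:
p(E, s) = E²
U(S) = -10*S
T = 99 (T = 79 - 10*(-2) = 79 + 20 = 99)
(T/p(6, -4) + 1/(-124))*(-95) = (99/(6²) + 1/(-124))*(-95) = (99/36 - 1/124)*(-95) = (99*(1/36) - 1/124)*(-95) = (11/4 - 1/124)*(-95) = (85/31)*(-95) = -8075/31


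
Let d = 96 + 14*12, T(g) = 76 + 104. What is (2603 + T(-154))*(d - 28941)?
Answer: -79808091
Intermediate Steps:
T(g) = 180
d = 264 (d = 96 + 168 = 264)
(2603 + T(-154))*(d - 28941) = (2603 + 180)*(264 - 28941) = 2783*(-28677) = -79808091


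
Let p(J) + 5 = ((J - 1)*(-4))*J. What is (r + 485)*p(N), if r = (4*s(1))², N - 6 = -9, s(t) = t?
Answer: -26553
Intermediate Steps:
N = -3 (N = 6 - 9 = -3)
r = 16 (r = (4*1)² = 4² = 16)
p(J) = -5 + J*(4 - 4*J) (p(J) = -5 + ((J - 1)*(-4))*J = -5 + ((-1 + J)*(-4))*J = -5 + (4 - 4*J)*J = -5 + J*(4 - 4*J))
(r + 485)*p(N) = (16 + 485)*(-5 - 4*(-3)² + 4*(-3)) = 501*(-5 - 4*9 - 12) = 501*(-5 - 36 - 12) = 501*(-53) = -26553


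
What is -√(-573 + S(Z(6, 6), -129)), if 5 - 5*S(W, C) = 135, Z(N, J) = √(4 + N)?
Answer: -I*√599 ≈ -24.474*I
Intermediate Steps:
S(W, C) = -26 (S(W, C) = 1 - ⅕*135 = 1 - 27 = -26)
-√(-573 + S(Z(6, 6), -129)) = -√(-573 - 26) = -√(-599) = -I*√599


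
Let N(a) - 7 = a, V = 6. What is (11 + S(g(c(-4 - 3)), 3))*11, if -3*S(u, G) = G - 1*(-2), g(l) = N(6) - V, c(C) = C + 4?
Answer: 308/3 ≈ 102.67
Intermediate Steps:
N(a) = 7 + a
c(C) = 4 + C
g(l) = 7 (g(l) = (7 + 6) - 1*6 = 13 - 6 = 7)
S(u, G) = -2/3 - G/3 (S(u, G) = -(G - 1*(-2))/3 = -(G + 2)/3 = -(2 + G)/3 = -2/3 - G/3)
(11 + S(g(c(-4 - 3)), 3))*11 = (11 + (-2/3 - 1/3*3))*11 = (11 + (-2/3 - 1))*11 = (11 - 5/3)*11 = (28/3)*11 = 308/3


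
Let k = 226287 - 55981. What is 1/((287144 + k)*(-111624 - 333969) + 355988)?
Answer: -1/203836161862 ≈ -4.9059e-12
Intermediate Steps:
k = 170306
1/((287144 + k)*(-111624 - 333969) + 355988) = 1/((287144 + 170306)*(-111624 - 333969) + 355988) = 1/(457450*(-445593) + 355988) = 1/(-203836517850 + 355988) = 1/(-203836161862) = -1/203836161862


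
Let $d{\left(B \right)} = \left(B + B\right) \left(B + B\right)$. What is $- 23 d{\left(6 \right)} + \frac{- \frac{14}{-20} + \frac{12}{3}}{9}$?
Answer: $- \frac{298033}{90} \approx -3311.5$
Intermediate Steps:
$d{\left(B \right)} = 4 B^{2}$ ($d{\left(B \right)} = 2 B 2 B = 4 B^{2}$)
$- 23 d{\left(6 \right)} + \frac{- \frac{14}{-20} + \frac{12}{3}}{9} = - 23 \cdot 4 \cdot 6^{2} + \frac{- \frac{14}{-20} + \frac{12}{3}}{9} = - 23 \cdot 4 \cdot 36 + \left(\left(-14\right) \left(- \frac{1}{20}\right) + 12 \cdot \frac{1}{3}\right) \frac{1}{9} = \left(-23\right) 144 + \left(\frac{7}{10} + 4\right) \frac{1}{9} = -3312 + \frac{47}{10} \cdot \frac{1}{9} = -3312 + \frac{47}{90} = - \frac{298033}{90}$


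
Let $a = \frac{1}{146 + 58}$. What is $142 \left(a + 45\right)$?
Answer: $\frac{651851}{102} \approx 6390.7$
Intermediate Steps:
$a = \frac{1}{204} \approx 0.004902$
$142 \left(a + 45\right) = 142 \left(\frac{1}{204} + 45\right) = 142 \cdot \frac{9181}{204} = \frac{651851}{102}$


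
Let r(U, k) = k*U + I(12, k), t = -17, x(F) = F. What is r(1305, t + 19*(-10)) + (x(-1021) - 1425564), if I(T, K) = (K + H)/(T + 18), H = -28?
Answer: -10180367/6 ≈ -1.6967e+6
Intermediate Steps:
I(T, K) = (-28 + K)/(18 + T) (I(T, K) = (K - 28)/(T + 18) = (-28 + K)/(18 + T))
r(U, k) = -14/15 + k/30 + U*k (r(U, k) = k*U + (-28 + k)/(18 + 12) = U*k + (-28 + k)/30 = U*k + (-14/15 + k/30) = -14/15 + k/30 + U*k)
r(1305, t + 19*(-10)) + (x(-1021) - 1425564) = (-14/15 + (-17 + 19*(-10))/30 + 1305*(-17 + 19*(-10))) + (-1021 - 1425564) = (-14/15 + (-17 - 190)/30 + 1305*(-17 - 190)) - 1426585 = (-14/15 + (1/30)*(-207) + 1305*(-207)) - 1426585 = (-14/15 - 69/10 - 270135) - 1426585 = -1620857/6 - 1426585 = -10180367/6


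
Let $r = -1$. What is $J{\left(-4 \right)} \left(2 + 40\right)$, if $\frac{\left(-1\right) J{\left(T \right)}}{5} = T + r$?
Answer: $1050$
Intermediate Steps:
$J{\left(T \right)} = 5 - 5 T$ ($J{\left(T \right)} = - 5 \left(T - 1\right) = - 5 \left(-1 + T\right) = 5 - 5 T$)
$J{\left(-4 \right)} \left(2 + 40\right) = \left(5 - -20\right) \left(2 + 40\right) = \left(5 + 20\right) 42 = 25 \cdot 42 = 1050$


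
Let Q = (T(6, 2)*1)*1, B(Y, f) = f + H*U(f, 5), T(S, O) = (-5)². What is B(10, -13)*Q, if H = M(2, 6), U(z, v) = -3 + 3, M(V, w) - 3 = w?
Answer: -325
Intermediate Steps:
M(V, w) = 3 + w
U(z, v) = 0
H = 9 (H = 3 + 6 = 9)
T(S, O) = 25
B(Y, f) = f (B(Y, f) = f + 9*0 = f + 0 = f)
Q = 25 (Q = (25*1)*1 = 25*1 = 25)
B(10, -13)*Q = -13*25 = -325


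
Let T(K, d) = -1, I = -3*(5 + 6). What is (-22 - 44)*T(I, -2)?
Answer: 66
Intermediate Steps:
I = -33 (I = -3*11 = -33)
(-22 - 44)*T(I, -2) = (-22 - 44)*(-1) = -66*(-1) = 66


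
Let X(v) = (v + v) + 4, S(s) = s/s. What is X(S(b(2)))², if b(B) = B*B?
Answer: 36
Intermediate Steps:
b(B) = B²
S(s) = 1
X(v) = 4 + 2*v (X(v) = 2*v + 4 = 4 + 2*v)
X(S(b(2)))² = (4 + 2*1)² = (4 + 2)² = 6² = 36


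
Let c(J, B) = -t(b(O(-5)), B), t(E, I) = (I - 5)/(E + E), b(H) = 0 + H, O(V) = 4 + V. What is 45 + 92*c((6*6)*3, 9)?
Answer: 229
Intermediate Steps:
b(H) = H
t(E, I) = (-5 + I)/(2*E) (t(E, I) = (-5 + I)/((2*E)) = (-5 + I)*(1/(2*E)) = (-5 + I)/(2*E))
c(J, B) = -5/2 + B/2 (c(J, B) = -(-5 + B)/(2*(4 - 5)) = -(-5 + B)/(2*(-1)) = -(-1)*(-5 + B)/2 = -(5/2 - B/2) = -5/2 + B/2)
45 + 92*c((6*6)*3, 9) = 45 + 92*(-5/2 + (1/2)*9) = 45 + 92*(-5/2 + 9/2) = 45 + 92*2 = 45 + 184 = 229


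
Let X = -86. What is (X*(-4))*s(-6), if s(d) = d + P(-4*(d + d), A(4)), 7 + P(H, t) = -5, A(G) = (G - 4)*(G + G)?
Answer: -6192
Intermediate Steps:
A(G) = 2*G*(-4 + G) (A(G) = (-4 + G)*(2*G) = 2*G*(-4 + G))
P(H, t) = -12 (P(H, t) = -7 - 5 = -12)
s(d) = -12 + d (s(d) = d - 12 = -12 + d)
(X*(-4))*s(-6) = (-86*(-4))*(-12 - 6) = 344*(-18) = -6192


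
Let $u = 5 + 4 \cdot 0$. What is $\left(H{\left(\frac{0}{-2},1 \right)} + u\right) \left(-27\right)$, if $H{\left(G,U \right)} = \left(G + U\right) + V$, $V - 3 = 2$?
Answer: $-297$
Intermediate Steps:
$u = 5$ ($u = 5 + 0 = 5$)
$V = 5$ ($V = 3 + 2 = 5$)
$H{\left(G,U \right)} = 5 + G + U$ ($H{\left(G,U \right)} = \left(G + U\right) + 5 = 5 + G + U$)
$\left(H{\left(\frac{0}{-2},1 \right)} + u\right) \left(-27\right) = \left(\left(5 + \frac{0}{-2} + 1\right) + 5\right) \left(-27\right) = \left(\left(5 + 0 \left(- \frac{1}{2}\right) + 1\right) + 5\right) \left(-27\right) = \left(\left(5 + 0 + 1\right) + 5\right) \left(-27\right) = \left(6 + 5\right) \left(-27\right) = 11 \left(-27\right) = -297$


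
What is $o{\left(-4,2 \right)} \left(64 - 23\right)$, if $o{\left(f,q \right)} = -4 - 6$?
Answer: $-410$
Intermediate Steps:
$o{\left(f,q \right)} = -10$
$o{\left(-4,2 \right)} \left(64 - 23\right) = - 10 \left(64 - 23\right) = \left(-10\right) 41 = -410$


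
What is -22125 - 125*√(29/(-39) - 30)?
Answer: -22125 - 125*I*√46761/39 ≈ -22125.0 - 693.09*I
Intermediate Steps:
-22125 - 125*√(29/(-39) - 30) = -22125 - 125*√(29*(-1/39) - 30) = -22125 - 125*√(-29/39 - 30) = -22125 - 125*√(-1199/39) = -22125 - 125*I*√46761/39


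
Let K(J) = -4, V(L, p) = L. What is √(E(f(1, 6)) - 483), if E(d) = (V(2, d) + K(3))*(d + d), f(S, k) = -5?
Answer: I*√463 ≈ 21.517*I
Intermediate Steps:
E(d) = -4*d (E(d) = (2 - 4)*(d + d) = -4*d)
√(E(f(1, 6)) - 483) = √(-4*(-5) - 483) = √(20 - 483) = √(-463) = I*√463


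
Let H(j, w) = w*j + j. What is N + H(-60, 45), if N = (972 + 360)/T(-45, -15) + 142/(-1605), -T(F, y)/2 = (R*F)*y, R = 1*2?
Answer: -22153669/8025 ≈ -2760.6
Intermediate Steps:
R = 2
T(F, y) = -4*F*y (T(F, y) = -2*2*F*y = -4*F*y)
H(j, w) = j + j*w (H(j, w) = j*w + j = j + j*w)
N = -4669/8025 (N = (972 + 360)/((-4*(-45)*(-15))) + 142/(-1605) = 1332/(-2700) + 142*(-1/1605) = 1332*(-1/2700) - 142/1605 = -37/75 - 142/1605 = -4669/8025 ≈ -0.58181)
N + H(-60, 45) = -4669/8025 - 60*(1 + 45) = -4669/8025 - 60*46 = -4669/8025 - 2760 = -22153669/8025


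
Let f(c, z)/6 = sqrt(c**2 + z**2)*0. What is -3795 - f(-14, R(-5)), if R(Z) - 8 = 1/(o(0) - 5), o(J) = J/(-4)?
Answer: -3795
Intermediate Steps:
o(J) = -J/4 (o(J) = J*(-1/4) = -J/4)
R(Z) = 39/5 (R(Z) = 8 + 1/(-1/4*0 - 5) = 8 + 1/(0 - 5) = 8 + 1/(-5) = 8 - 1/5 = 39/5)
f(c, z) = 0 (f(c, z) = 6*(sqrt(c**2 + z**2)*0) = 6*0 = 0)
-3795 - f(-14, R(-5)) = -3795 - 1*0 = -3795 + 0 = -3795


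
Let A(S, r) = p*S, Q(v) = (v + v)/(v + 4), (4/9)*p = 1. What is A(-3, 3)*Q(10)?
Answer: -135/14 ≈ -9.6429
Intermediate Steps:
p = 9/4 (p = (9/4)*1 = 9/4 ≈ 2.2500)
Q(v) = 2*v/(4 + v) (Q(v) = (2*v)/(4 + v) = 2*v/(4 + v))
A(S, r) = 9*S/4
A(-3, 3)*Q(10) = ((9/4)*(-3))*(2*10/(4 + 10)) = -27*10/(2*14) = -27/4*10/7 = -135/14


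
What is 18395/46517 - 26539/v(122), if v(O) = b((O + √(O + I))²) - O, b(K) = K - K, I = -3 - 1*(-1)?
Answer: 1236758853/5675074 ≈ 217.93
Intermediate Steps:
I = -2 (I = -3 + 1 = -2)
b(K) = 0
v(O) = -O (v(O) = 0 - O = -O)
18395/46517 - 26539/v(122) = 18395/46517 - 26539/((-1*122)) = 18395*(1/46517) - 26539/(-122) = 18395/46517 - 26539*(-1/122) = 18395/46517 + 26539/122 = 1236758853/5675074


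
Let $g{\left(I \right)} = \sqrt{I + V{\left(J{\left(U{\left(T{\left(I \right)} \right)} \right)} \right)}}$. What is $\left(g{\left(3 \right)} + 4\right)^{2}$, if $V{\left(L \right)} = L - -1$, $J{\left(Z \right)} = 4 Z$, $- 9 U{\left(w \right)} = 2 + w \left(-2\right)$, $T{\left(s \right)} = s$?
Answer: $\frac{196}{9} + \frac{16 \sqrt{13}}{3} \approx 41.007$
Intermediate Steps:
$U{\left(w \right)} = - \frac{2}{9} + \frac{2 w}{9}$ ($U{\left(w \right)} = - \frac{2 + w \left(-2\right)}{9} = - \frac{2 - 2 w}{9} = - \frac{2}{9} + \frac{2 w}{9}$)
$V{\left(L \right)} = 1 + L$ ($V{\left(L \right)} = L + 1 = 1 + L$)
$g{\left(I \right)} = \sqrt{\frac{1}{9} + \frac{17 I}{9}}$ ($g{\left(I \right)} = \sqrt{I + \left(1 + 4 \left(- \frac{2}{9} + \frac{2 I}{9}\right)\right)} = \sqrt{I + \left(1 + \left(- \frac{8}{9} + \frac{8 I}{9}\right)\right)} = \sqrt{I + \left(\frac{1}{9} + \frac{8 I}{9}\right)} = \sqrt{\frac{1}{9} + \frac{17 I}{9}}$)
$\left(g{\left(3 \right)} + 4\right)^{2} = \left(\frac{\sqrt{1 + 17 \cdot 3}}{3} + 4\right)^{2} = \left(\frac{\sqrt{1 + 51}}{3} + 4\right)^{2} = \left(\frac{\sqrt{52}}{3} + 4\right)^{2} = \left(\frac{2 \sqrt{13}}{3} + 4\right)^{2} = \left(4 + \frac{2 \sqrt{13}}{3}\right)^{2}$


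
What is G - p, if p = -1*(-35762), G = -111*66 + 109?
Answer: -42979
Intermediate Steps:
G = -7217 (G = -7326 + 109 = -7217)
p = 35762
G - p = -7217 - 1*35762 = -7217 - 35762 = -42979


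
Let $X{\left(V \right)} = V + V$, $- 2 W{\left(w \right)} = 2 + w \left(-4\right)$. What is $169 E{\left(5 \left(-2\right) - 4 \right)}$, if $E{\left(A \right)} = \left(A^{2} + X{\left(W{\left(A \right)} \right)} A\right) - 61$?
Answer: $160043$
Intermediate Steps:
$W{\left(w \right)} = -1 + 2 w$ ($W{\left(w \right)} = - \frac{2 + w \left(-4\right)}{2} = - \frac{2 - 4 w}{2} = -1 + 2 w$)
$X{\left(V \right)} = 2 V$
$E{\left(A \right)} = -61 + A^{2} + A \left(-2 + 4 A\right)$ ($E{\left(A \right)} = \left(A^{2} + 2 \left(-1 + 2 A\right) A\right) - 61 = \left(A^{2} + \left(-2 + 4 A\right) A\right) - 61 = \left(A^{2} + A \left(-2 + 4 A\right)\right) - 61 = -61 + A^{2} + A \left(-2 + 4 A\right)$)
$169 E{\left(5 \left(-2\right) - 4 \right)} = 169 \left(-61 - 2 \left(5 \left(-2\right) - 4\right) + 5 \left(5 \left(-2\right) - 4\right)^{2}\right) = 169 \left(-61 - 2 \left(-10 - 4\right) + 5 \left(-10 - 4\right)^{2}\right) = 169 \left(-61 - -28 + 5 \left(-14\right)^{2}\right) = 169 \left(-61 + 28 + 5 \cdot 196\right) = 169 \left(-61 + 28 + 980\right) = 169 \cdot 947 = 160043$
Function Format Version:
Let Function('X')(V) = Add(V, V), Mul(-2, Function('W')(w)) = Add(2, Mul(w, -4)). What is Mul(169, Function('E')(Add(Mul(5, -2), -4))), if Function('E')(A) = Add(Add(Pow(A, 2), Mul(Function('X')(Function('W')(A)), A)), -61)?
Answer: 160043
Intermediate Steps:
Function('W')(w) = Add(-1, Mul(2, w)) (Function('W')(w) = Mul(Rational(-1, 2), Add(2, Mul(w, -4))) = Mul(Rational(-1, 2), Add(2, Mul(-4, w))) = Add(-1, Mul(2, w)))
Function('X')(V) = Mul(2, V)
Function('E')(A) = Add(-61, Pow(A, 2), Mul(A, Add(-2, Mul(4, A)))) (Function('E')(A) = Add(Add(Pow(A, 2), Mul(Mul(2, Add(-1, Mul(2, A))), A)), -61) = Add(Add(Pow(A, 2), Mul(Add(-2, Mul(4, A)), A)), -61) = Add(Add(Pow(A, 2), Mul(A, Add(-2, Mul(4, A)))), -61) = Add(-61, Pow(A, 2), Mul(A, Add(-2, Mul(4, A)))))
Mul(169, Function('E')(Add(Mul(5, -2), -4))) = Mul(169, Add(-61, Mul(-2, Add(Mul(5, -2), -4)), Mul(5, Pow(Add(Mul(5, -2), -4), 2)))) = Mul(169, Add(-61, Mul(-2, Add(-10, -4)), Mul(5, Pow(Add(-10, -4), 2)))) = Mul(169, Add(-61, Mul(-2, -14), Mul(5, Pow(-14, 2)))) = Mul(169, Add(-61, 28, Mul(5, 196))) = Mul(169, Add(-61, 28, 980)) = Mul(169, 947) = 160043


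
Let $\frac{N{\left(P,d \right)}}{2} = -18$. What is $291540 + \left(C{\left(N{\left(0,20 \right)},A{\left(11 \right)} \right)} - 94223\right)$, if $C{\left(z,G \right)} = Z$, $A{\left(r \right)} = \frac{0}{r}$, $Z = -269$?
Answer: $197048$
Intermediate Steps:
$N{\left(P,d \right)} = -36$ ($N{\left(P,d \right)} = 2 \left(-18\right) = -36$)
$A{\left(r \right)} = 0$
$C{\left(z,G \right)} = -269$
$291540 + \left(C{\left(N{\left(0,20 \right)},A{\left(11 \right)} \right)} - 94223\right) = 291540 - 94492 = 197048$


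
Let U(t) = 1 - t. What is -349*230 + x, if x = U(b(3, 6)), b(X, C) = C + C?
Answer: -80281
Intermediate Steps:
b(X, C) = 2*C
x = -11 (x = 1 - 2*6 = 1 - 1*12 = 1 - 12 = -11)
-349*230 + x = -349*230 - 11 = -80270 - 11 = -80281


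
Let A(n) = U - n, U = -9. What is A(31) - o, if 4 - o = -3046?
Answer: -3090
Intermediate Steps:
o = 3050 (o = 4 - 1*(-3046) = 4 + 3046 = 3050)
A(n) = -9 - n
A(31) - o = (-9 - 1*31) - 1*3050 = (-9 - 31) - 3050 = -40 - 3050 = -3090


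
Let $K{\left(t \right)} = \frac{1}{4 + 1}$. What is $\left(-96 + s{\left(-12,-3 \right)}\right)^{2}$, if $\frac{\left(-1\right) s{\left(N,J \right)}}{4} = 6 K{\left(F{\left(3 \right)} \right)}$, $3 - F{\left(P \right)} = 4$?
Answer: $\frac{254016}{25} \approx 10161.0$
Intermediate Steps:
$F{\left(P \right)} = -1$ ($F{\left(P \right)} = 3 - 4 = -1$)
$K{\left(t \right)} = \frac{1}{5}$
$s{\left(N,J \right)} = - \frac{24}{5}$ ($s{\left(N,J \right)} = - 4 \cdot 6 \cdot \frac{1}{5} = \left(-4\right) \frac{6}{5} = - \frac{24}{5}$)
$\left(-96 + s{\left(-12,-3 \right)}\right)^{2} = \left(-96 - \frac{24}{5}\right)^{2} = \left(- \frac{504}{5}\right)^{2} = \frac{254016}{25}$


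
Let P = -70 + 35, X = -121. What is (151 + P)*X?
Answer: -14036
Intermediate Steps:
P = -35
(151 + P)*X = (151 - 35)*(-121) = 116*(-121) = -14036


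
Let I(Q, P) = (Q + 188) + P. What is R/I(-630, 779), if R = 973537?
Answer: 973537/337 ≈ 2888.8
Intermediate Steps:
I(Q, P) = 188 + P + Q (I(Q, P) = (188 + Q) + P = 188 + P + Q)
R/I(-630, 779) = 973537/(188 + 779 - 630) = 973537/337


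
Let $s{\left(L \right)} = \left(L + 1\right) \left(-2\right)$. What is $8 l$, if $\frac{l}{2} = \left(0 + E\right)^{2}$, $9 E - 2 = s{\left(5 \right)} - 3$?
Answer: $\frac{2704}{81} \approx 33.383$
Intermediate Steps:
$s{\left(L \right)} = -2 - 2 L$ ($s{\left(L \right)} = \left(1 + L\right) \left(-2\right) = -2 - 2 L$)
$E = - \frac{13}{9}$ ($E = \frac{2}{9} + \frac{\left(-2 - 10\right) - 3}{9} = \frac{2}{9} + \frac{-12 - 3}{9} = \frac{2}{9} + \frac{1}{9} \left(-15\right) = \frac{2}{9} - \frac{5}{3} = - \frac{13}{9} \approx -1.4444$)
$l = \frac{338}{81}$ ($l = 2 \left(0 - \frac{13}{9}\right)^{2} = 2 \left(- \frac{13}{9}\right)^{2} = 2 \cdot \frac{169}{81} = \frac{338}{81} \approx 4.1728$)
$8 l = 8 \cdot \frac{338}{81} = \frac{2704}{81}$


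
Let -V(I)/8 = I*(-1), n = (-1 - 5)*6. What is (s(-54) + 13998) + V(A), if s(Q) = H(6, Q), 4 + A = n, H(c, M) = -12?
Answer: 13666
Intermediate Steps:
n = -36 (n = -6*6 = -36)
A = -40 (A = -4 - 36 = -40)
V(I) = 8*I (V(I) = -8*I*(-1) = -(-8)*I = 8*I)
s(Q) = -12
(s(-54) + 13998) + V(A) = (-12 + 13998) + 8*(-40) = 13986 - 320 = 13666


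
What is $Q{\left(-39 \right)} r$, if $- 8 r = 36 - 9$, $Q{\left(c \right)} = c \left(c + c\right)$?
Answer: $- \frac{41067}{4} \approx -10267.0$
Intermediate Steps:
$Q{\left(c \right)} = 2 c^{2}$ ($Q{\left(c \right)} = c 2 c = 2 c^{2}$)
$r = - \frac{27}{8}$ ($r = - \frac{36 - 9}{8} = \left(- \frac{1}{8}\right) 27 = - \frac{27}{8} \approx -3.375$)
$Q{\left(-39 \right)} r = 2 \left(-39\right)^{2} \left(- \frac{27}{8}\right) = 2 \cdot 1521 \left(- \frac{27}{8}\right) = 3042 \left(- \frac{27}{8}\right) = - \frac{41067}{4}$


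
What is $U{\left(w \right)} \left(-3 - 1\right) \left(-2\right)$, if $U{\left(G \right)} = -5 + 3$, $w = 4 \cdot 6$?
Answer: $-16$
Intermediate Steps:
$w = 24$
$U{\left(G \right)} = -2$
$U{\left(w \right)} \left(-3 - 1\right) \left(-2\right) = - 2 \left(-3 - 1\right) \left(-2\right) = \left(-2\right) \left(-4\right) \left(-2\right) = 8 \left(-2\right) = -16$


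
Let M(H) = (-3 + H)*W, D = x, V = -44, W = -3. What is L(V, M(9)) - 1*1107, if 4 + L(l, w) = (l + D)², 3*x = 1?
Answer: 7162/9 ≈ 795.78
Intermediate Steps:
x = ⅓ (x = (⅓)*1 = ⅓ ≈ 0.33333)
D = ⅓ ≈ 0.33333
M(H) = 9 - 3*H (M(H) = (-3 + H)*(-3) = 9 - 3*H)
L(l, w) = -4 + (⅓ + l)² (L(l, w) = -4 + (l + ⅓)² = -4 + (⅓ + l)²)
L(V, M(9)) - 1*1107 = (-4 + (1 + 3*(-44))²/9) - 1*1107 = (-4 + (1 - 132)²/9) - 1107 = (-4 + (⅑)*(-131)²) - 1107 = (-4 + (⅑)*17161) - 1107 = (-4 + 17161/9) - 1107 = 17125/9 - 1107 = 7162/9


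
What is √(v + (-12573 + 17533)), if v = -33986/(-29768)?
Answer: √73841633/122 ≈ 70.435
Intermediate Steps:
v = 16993/14884 (v = -33986*(-1/29768) = 16993/14884 ≈ 1.1417)
√(v + (-12573 + 17533)) = √(16993/14884 + (-12573 + 17533)) = √(16993/14884 + 4960) = √(73841633/14884) = √73841633/122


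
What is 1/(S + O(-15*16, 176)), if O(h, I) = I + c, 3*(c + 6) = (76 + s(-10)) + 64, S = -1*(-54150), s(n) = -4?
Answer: 3/163096 ≈ 1.8394e-5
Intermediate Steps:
S = 54150
c = 118/3 (c = -6 + ((76 - 4) + 64)/3 = -6 + (72 + 64)/3 = -6 + (⅓)*136 = -6 + 136/3 = 118/3 ≈ 39.333)
O(h, I) = 118/3 + I (O(h, I) = I + 118/3 = 118/3 + I)
1/(S + O(-15*16, 176)) = 1/(54150 + (118/3 + 176)) = 1/(54150 + 646/3) = 1/(163096/3) = 3/163096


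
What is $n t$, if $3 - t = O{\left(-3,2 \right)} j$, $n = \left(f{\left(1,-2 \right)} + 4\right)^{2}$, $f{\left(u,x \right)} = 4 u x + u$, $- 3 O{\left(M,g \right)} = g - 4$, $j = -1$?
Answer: $33$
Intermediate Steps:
$O{\left(M,g \right)} = \frac{4}{3} - \frac{g}{3}$ ($O{\left(M,g \right)} = - \frac{g - 4}{3} = - \frac{-4 + g}{3} = \frac{4}{3} - \frac{g}{3}$)
$f{\left(u,x \right)} = u + 4 u x$ ($f{\left(u,x \right)} = 4 u x + u = u + 4 u x$)
$n = 9$ ($n = \left(1 \left(1 + 4 \left(-2\right)\right) + 4\right)^{2} = \left(1 \left(1 - 8\right) + 4\right)^{2} = \left(1 \left(-7\right) + 4\right)^{2} = \left(-7 + 4\right)^{2} = \left(-3\right)^{2} = 9$)
$t = \frac{11}{3}$ ($t = 3 - \left(\frac{4}{3} - \frac{2}{3}\right) \left(-1\right) = 3 - \frac{2}{3} \left(-1\right) = 3 - - \frac{2}{3} = 3 + \frac{2}{3} = \frac{11}{3} \approx 3.6667$)
$n t = 9 \cdot \frac{11}{3} = 33$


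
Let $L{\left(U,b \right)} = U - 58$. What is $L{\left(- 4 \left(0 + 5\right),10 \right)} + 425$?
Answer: $347$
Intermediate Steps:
$L{\left(U,b \right)} = -58 + U$
$L{\left(- 4 \left(0 + 5\right),10 \right)} + 425 = \left(-58 - 4 \left(0 + 5\right)\right) + 425 = \left(-58 - 20\right) + 425 = -78 + 425 = 347$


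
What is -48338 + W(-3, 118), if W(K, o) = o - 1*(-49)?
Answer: -48171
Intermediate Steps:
W(K, o) = 49 + o (W(K, o) = o + 49 = 49 + o)
-48338 + W(-3, 118) = -48338 + (49 + 118) = -48338 + 167 = -48171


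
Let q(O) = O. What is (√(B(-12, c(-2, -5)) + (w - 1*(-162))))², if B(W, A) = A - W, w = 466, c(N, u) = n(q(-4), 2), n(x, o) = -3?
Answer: 637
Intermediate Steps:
c(N, u) = -3
(√(B(-12, c(-2, -5)) + (w - 1*(-162))))² = (√((-3 - 1*(-12)) + (466 - 1*(-162))))² = (√((-3 + 12) + (466 + 162)))² = (√(9 + 628))² = (√637)² = (7*√13)² = 637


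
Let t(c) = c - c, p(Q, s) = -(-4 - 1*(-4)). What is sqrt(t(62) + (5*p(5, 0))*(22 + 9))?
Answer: 0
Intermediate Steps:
p(Q, s) = 0 (p(Q, s) = -(-4 + 4) = -1*0 = 0)
t(c) = 0
sqrt(t(62) + (5*p(5, 0))*(22 + 9)) = sqrt(0 + (5*0)*(22 + 9)) = sqrt(0 + 0*31) = sqrt(0 + 0) = sqrt(0) = 0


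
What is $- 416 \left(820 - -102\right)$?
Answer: $-383552$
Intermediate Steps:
$- 416 \left(820 - -102\right) = - 416 \left(820 + 102\right) = \left(-416\right) 922 = -383552$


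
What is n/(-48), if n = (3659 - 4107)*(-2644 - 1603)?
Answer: -118916/3 ≈ -39639.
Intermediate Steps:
n = 1902656 (n = -448*(-4247) = 1902656)
n/(-48) = 1902656/(-48) = 1902656*(-1/48) = -118916/3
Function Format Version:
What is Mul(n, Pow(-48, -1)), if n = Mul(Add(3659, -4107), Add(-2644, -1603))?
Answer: Rational(-118916, 3) ≈ -39639.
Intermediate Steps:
n = 1902656 (n = Mul(-448, -4247) = 1902656)
Mul(n, Pow(-48, -1)) = Mul(1902656, Pow(-48, -1)) = Mul(1902656, Rational(-1, 48)) = Rational(-118916, 3)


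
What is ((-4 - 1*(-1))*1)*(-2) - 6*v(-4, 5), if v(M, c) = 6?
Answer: -30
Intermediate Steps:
((-4 - 1*(-1))*1)*(-2) - 6*v(-4, 5) = ((-4 - 1*(-1))*1)*(-2) - 6*6 = ((-4 + 1)*1)*(-2) - 36 = -3*1*(-2) - 36 = -3*(-2) - 36 = 6 - 36 = -30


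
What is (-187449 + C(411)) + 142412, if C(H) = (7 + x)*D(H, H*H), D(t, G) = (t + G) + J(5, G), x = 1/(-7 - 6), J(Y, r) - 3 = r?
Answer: 29857559/13 ≈ 2.2967e+6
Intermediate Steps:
J(Y, r) = 3 + r
x = -1/13 (x = 1/(-13) = -1/13 ≈ -0.076923)
D(t, G) = 3 + t + 2*G (D(t, G) = (t + G) + (3 + G) = (G + t) + (3 + G) = 3 + t + 2*G)
C(H) = 270/13 + 90*H/13 + 180*H²/13 (C(H) = (7 - 1/13)*(3 + H + 2*(H*H)) = 90*(3 + H + 2*H²)/13 = 270/13 + 90*H/13 + 180*H²/13)
(-187449 + C(411)) + 142412 = (-187449 + (270/13 + (90/13)*411 + (180/13)*411²)) + 142412 = (-187449 + (270/13 + 36990/13 + (180/13)*168921)) + 142412 = (-187449 + (270/13 + 36990/13 + 30405780/13)) + 142412 = (-187449 + 30443040/13) + 142412 = 28006203/13 + 142412 = 29857559/13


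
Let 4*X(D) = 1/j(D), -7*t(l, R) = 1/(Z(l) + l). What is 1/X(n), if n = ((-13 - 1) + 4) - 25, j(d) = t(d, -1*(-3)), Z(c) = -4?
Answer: 4/273 ≈ 0.014652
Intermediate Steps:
t(l, R) = -1/(7*(-4 + l))
j(d) = -1/(-28 + 7*d)
n = -35 (n = (-14 + 4) - 25 = -10 - 25 = -35)
X(D) = 7 - 7*D/4 (X(D) = 1/(4*((-1/(-28 + 7*D)))) = (28 - 7*D)/4 = 7 - 7*D/4)
1/X(n) = 1/(7 - 7/4*(-35)) = 1/(7 + 245/4) = 1/(273/4) = 4/273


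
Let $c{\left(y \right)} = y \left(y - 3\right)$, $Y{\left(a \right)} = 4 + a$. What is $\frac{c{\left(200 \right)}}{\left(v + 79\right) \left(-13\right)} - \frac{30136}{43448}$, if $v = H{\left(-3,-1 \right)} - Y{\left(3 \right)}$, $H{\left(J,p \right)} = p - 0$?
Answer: $- \frac{217458341}{5012813} \approx -43.38$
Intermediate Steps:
$H{\left(J,p \right)} = p$ ($H{\left(J,p \right)} = p + 0 = p$)
$c{\left(y \right)} = y \left(-3 + y\right)$
$v = -8$ ($v = -1 - \left(4 + 3\right) = -1 - 7 = -8$)
$\frac{c{\left(200 \right)}}{\left(v + 79\right) \left(-13\right)} - \frac{30136}{43448} = \frac{200 \left(-3 + 200\right)}{\left(-8 + 79\right) \left(-13\right)} - \frac{30136}{43448} = \frac{200 \cdot 197}{71 \left(-13\right)} - \frac{3767}{5431} = \frac{39400}{-923} - \frac{3767}{5431} = 39400 \left(- \frac{1}{923}\right) - \frac{3767}{5431} = - \frac{39400}{923} - \frac{3767}{5431} = - \frac{217458341}{5012813}$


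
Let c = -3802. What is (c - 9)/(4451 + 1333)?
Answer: -3811/5784 ≈ -0.65889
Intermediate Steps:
(c - 9)/(4451 + 1333) = (-3802 - 9)/(4451 + 1333) = -3811/5784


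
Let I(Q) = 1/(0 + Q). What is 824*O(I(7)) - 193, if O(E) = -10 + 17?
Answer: 5575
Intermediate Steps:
I(Q) = 1/Q
O(E) = 7
824*O(I(7)) - 193 = 824*7 - 193 = 5768 - 193 = 5575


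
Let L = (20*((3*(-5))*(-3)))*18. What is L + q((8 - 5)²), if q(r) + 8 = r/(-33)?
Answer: 178109/11 ≈ 16192.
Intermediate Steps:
q(r) = -8 - r/33 (q(r) = -8 + r/(-33) = -8 + r*(-1/33) = -8 - r/33)
L = 16200 (L = (20*(-15*(-3)))*18 = (20*45)*18 = 900*18 = 16200)
L + q((8 - 5)²) = 16200 + (-8 - (8 - 5)²/33) = 16200 + (-8 - 1/33*3²) = 16200 + (-8 - 1/33*9) = 16200 + (-8 - 3/11) = 16200 - 91/11 = 178109/11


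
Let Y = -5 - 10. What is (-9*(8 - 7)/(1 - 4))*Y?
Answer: -45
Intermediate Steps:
Y = -15
(-9*(8 - 7)/(1 - 4))*Y = -9*(8 - 7)/(1 - 4)*(-15) = -9/(-3)*(-15) = -9*(-1)/3*(-15) = -9*(-1/3)*(-15) = 3*(-15) = -45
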